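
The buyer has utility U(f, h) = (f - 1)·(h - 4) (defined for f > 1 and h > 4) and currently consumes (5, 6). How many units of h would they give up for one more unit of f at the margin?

MU_f = (h−4), MU_h = (f−1).
MRS = (h−4)/(f−1).
At (5, 6): MRS = 0.5.
So at (5, 6) the consumer would give up 0.5 units of h for one more unit of f.

MRS = 0.5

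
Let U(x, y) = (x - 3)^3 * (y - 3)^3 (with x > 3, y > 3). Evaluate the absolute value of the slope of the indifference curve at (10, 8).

MU_x = 3·(x−3)^2·(y−3)^3, MU_y = 3·(x−3)^3·(y−3)^2.
MRS = (y−3)/(x−3).
At (10, 8): MRS = 5/7.
The indifference curve has slope −5/7 at this bundle.

MRS = 5/7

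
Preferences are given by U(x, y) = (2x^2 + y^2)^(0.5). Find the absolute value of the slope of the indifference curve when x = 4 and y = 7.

MRS = 8/7

For CES with ρ = 2, MRS = (2/1)·(y/x)^(-1).
At (4, 7): MRS = 8/7.
So at (4, 7) the consumer would give up 8/7 units of y for one more unit of x.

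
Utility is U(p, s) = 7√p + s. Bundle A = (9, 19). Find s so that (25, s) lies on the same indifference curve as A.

s = 5

U(9, 19) = 40.
Set U(25, s) = 40 and solve.
With p = 25: √25 = 5, so s = 40 − 7·5 = 5.
Check: U(25, 5) = 40.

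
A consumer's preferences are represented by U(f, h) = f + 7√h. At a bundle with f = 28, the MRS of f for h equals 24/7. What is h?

MU_f = 1, MU_h = 7/(2√h).
MRS = 1 ÷ (7/(2√h)).
MRS depends only on h: (2/7)·√h = 24/7 ⇒ √h = (24/7)/(2/7) = 12 ⇒ h = 144.

h = 144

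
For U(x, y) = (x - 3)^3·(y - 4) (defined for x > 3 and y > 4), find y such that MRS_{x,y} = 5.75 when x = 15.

MU_x = 3·(x−3)^2·(y−4), MU_y = (x−3)^3.
MRS = (3/1)·(y−4)/(x−3).
Substitute x = 15: MRS = (y − 4)/4. Setting this equal to 5.75 gives y − 4 = 5.75·4 = 23, so y = 27.

y = 27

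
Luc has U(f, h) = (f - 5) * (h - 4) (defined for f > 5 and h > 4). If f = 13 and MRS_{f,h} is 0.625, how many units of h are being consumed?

h = 9

MU_f = (h−4), MU_h = (f−5).
MRS = (h−4)/(f−5).
Substitute f = 13: MRS = (h − 4)/8. Setting this equal to 0.625 gives h − 4 = 0.625·8 = 5, so h = 9.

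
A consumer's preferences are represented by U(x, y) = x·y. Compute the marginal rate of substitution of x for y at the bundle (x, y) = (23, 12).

MRS = 12/23

MU_x = y and MU_y = x.
MRS = MU_x/MU_y = y/x.
At (23, 12): MRS = 12/23.
The indifference curve has slope −12/23 at this bundle.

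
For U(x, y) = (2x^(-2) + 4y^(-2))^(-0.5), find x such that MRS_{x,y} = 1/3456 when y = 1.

x = 12

For CES with ρ = -2, MRS = (2/4)·(y/x)^3.
Setting (2/4)·(1/x)^3 = 1/3456 gives (1/x)^3 = 1/1728, so 1/x = 1/12 and x = 12.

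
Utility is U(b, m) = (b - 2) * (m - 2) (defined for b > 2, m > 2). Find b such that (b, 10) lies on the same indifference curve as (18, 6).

U(18, 6) = 64.
Set U(b, 10) = 64 and solve.
With m = 10: (10 − 2) = 8, so (b − 2) = 64/8 = 8.
So b = 2 + 8 = 10.
Check: U(10, 10) = 64.

b = 10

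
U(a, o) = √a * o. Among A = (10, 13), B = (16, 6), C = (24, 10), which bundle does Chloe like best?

Bundle C

Evaluate utility at each bundle:
U(A) = 41.110.
U(B) = 24.000.
U(C) = 48.990.
Highest utility is C, so C ≻ A ≻ B.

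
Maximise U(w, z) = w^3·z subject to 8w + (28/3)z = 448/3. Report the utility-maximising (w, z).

w* = 14, z* = 4

MU_w = 3·w^2·z and MU_z = w^3.
MRS = MU_w/MU_z = (3/1)·z/w.
Tangency: set MRS = p_w/p_z = 8/(28/3) = 6/7.
So (3/1)·z/w = 6/7, i.e. z = (2/7)·w.
Substitute into the budget 8·w + (28/3)·z = 448/3: (32/3)·w = 448/3, so w* = 14.
Then z* = (2/7)·14 = 4.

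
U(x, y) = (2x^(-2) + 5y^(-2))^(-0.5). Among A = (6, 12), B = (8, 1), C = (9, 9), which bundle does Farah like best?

Bundle C

Evaluate utility at each bundle:
U(A) = 3.328.
U(B) = 0.446.
U(C) = 3.402.
Highest utility is C, so C ≻ A ≻ B.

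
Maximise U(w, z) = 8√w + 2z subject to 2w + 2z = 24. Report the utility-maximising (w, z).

w* = 4, z* = 8

MU_w = 8/(2√w), MU_z = 2.
MRS = 8/(2√w) ÷ 2.
Tangency: set MRS = p_w/p_z = 2/2 = 1.
MRS depends only on w: 2/√w = 1 ⇒ √w = 2/1 = 2 ⇒ w* = 4.
From the budget, 2·z = 24 − 2·4 = 16, so z* = 8.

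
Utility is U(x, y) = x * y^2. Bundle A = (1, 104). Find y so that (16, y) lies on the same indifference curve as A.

U(1, 104) = 10816.
Set U(16, y) = 10816 and solve.
With x = 16: y^2 = 10816/16 = 676; taking the square root, y = 26.
Check: U(16, 26) = 10816.

y = 26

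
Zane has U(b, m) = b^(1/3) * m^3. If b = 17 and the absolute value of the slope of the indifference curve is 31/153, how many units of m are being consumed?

MU_b = 1/3·b^(-2/3)·m^3 and MU_m = 3·b^(1/3)·m^2.
MRS = MU_b/MU_m = (1/9)·m/b.
Substitute b = 17: MRS = m/153. Setting m/153 = 31/153 gives m = (31/153)·153 = 31.

m = 31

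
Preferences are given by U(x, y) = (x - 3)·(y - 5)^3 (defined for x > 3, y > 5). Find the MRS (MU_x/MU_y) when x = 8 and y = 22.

MU_x = (y−5)^3, MU_y = 3·(x−3)·(y−5)^2.
MRS = (1/3)·(y−5)/(x−3).
At (8, 22): MRS = 17/15.
So at (8, 22) the consumer would give up 17/15 units of y for one more unit of x.

MRS = 17/15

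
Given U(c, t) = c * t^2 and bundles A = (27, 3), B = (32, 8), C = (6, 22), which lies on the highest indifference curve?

Bundle C

Evaluate utility at each bundle:
U(A) = 243.
U(B) = 2048.
U(C) = 2904.
Highest utility is C, so C ≻ B ≻ A.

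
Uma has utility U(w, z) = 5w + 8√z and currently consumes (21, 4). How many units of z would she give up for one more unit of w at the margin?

MRS = 2.5

MU_w = 5, MU_z = 8/(2√z).
MRS = 5 ÷ (8/(2√z)).
At (21, 4): MRS = 2.5.
The indifference curve has slope −2.5 at this bundle.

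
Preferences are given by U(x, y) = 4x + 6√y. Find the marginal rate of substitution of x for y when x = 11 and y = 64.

MU_x = 4, MU_y = 6/(2√y).
MRS = 4 ÷ (6/(2√y)).
At (11, 64): MRS = 32/3.
That is, one extra unit of x is worth 32/3 units of y at the margin.

MRS = 32/3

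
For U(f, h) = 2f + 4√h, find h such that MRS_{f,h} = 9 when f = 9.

h = 81

MU_f = 2, MU_h = 4/(2√h).
MRS = 2 ÷ (4/(2√h)).
MRS depends only on h: √h = 9 ⇒ √h = 9 ⇒ h = 81.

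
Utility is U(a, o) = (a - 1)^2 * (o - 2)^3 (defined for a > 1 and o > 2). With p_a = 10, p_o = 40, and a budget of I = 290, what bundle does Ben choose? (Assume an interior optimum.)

a* = 9, o* = 5

MU_a = 2·(a−1)·(o−2)^3, MU_o = 3·(a−1)^2·(o−2)^2.
MRS = (2/3)·(o−2)/(a−1).
Tangency: set MRS = p_a/p_o = 10/40 = 0.25.
So (2/3)·(o − 2)/(a − 1) = 0.25, i.e. (o − 2) = 0.375·(a − 1).
Rewrite the budget in excess-of-subsistence terms: 10·(a − 1) + 40·(o − 2) = 290 − 10·1 − 40·2 = 200.
Substituting, 25·(a − 1) = 200, so a − 1 = 8 and a* = 9.
Then o − 2 = 0.375·8 = 3, so o* = 5.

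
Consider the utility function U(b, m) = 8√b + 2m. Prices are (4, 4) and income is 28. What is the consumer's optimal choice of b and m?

b* = 4, m* = 3

MU_b = 8/(2√b), MU_m = 2.
MRS = 8/(2√b) ÷ 2.
Tangency: set MRS = p_b/p_m = 4/4 = 1.
MRS depends only on b: 2/√b = 1 ⇒ √b = 2/1 = 2 ⇒ b* = 4.
From the budget, 4·m = 28 − 4·4 = 12, so m* = 3.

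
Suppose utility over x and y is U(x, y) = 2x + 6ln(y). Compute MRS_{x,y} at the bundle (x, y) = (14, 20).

MU_x = 2, MU_y = 6/y.
MRS = 2 ÷ (6/y).
At (14, 20): MRS = 20/3.
So at (14, 20) the consumer would give up 20/3 units of y for one more unit of x.

MRS = 20/3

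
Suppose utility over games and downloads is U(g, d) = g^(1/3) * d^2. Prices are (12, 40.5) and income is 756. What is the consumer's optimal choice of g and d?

MU_g = 1/3·g^(-2/3)·d^2 and MU_d = 2·g^(1/3)·d.
MRS = MU_g/MU_d = (1/6)·d/g.
Tangency: set MRS = p_g/p_d = 12/40.5 = 8/27.
So (1/6)·d/g = 8/27, i.e. d = (16/9)·g.
Substitute into the budget 12·g + 40.5·d = 756: 84·g = 756, so g* = 9.
Then d* = (16/9)·9 = 16.

g* = 9, d* = 16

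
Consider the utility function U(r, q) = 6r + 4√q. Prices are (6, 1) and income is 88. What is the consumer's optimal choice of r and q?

MU_r = 6, MU_q = 4/(2√q).
MRS = 6 ÷ (4/(2√q)).
Tangency: set MRS = p_r/p_q = 6/1 = 6.
MRS depends only on q: 3·√q = 6 ⇒ √q = 6/3 = 2 ⇒ q* = 4.
From the budget, 6·r = 88 − 1·4 = 84, so r* = 14.

r* = 14, q* = 4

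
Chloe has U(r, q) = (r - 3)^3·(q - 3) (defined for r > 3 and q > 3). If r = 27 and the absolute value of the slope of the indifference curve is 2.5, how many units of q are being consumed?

MU_r = 3·(r−3)^2·(q−3), MU_q = (r−3)^3.
MRS = (3/1)·(q−3)/(r−3).
Substitute r = 27: MRS = (q − 3)/8. Setting this equal to 2.5 gives q − 3 = 2.5·8 = 20, so q = 23.

q = 23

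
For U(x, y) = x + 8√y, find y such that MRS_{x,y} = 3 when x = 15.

MU_x = 1, MU_y = 8/(2√y).
MRS = 1 ÷ (8/(2√y)).
MRS depends only on y: 0.25·√y = 3 ⇒ √y = 3/0.25 = 12 ⇒ y = 144.

y = 144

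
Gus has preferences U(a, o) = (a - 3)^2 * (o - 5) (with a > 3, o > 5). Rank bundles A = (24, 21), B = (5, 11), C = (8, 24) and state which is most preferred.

Evaluate utility at each bundle:
U(A) = 7056.
U(B) = 24.
U(C) = 475.
Highest utility is A, so A ≻ C ≻ B.

Bundle A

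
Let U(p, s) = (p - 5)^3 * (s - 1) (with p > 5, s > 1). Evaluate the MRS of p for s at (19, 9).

MRS = 12/7

MU_p = 3·(p−5)^2·(s−1), MU_s = (p−5)^3.
MRS = (3/1)·(s−1)/(p−5).
At (19, 9): MRS = 12/7.
That is, one extra unit of p is worth 12/7 units of s at the margin.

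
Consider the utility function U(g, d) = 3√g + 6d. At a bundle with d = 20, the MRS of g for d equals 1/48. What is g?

MU_g = 3/(2√g), MU_d = 6.
MRS = 3/(2√g) ÷ 6.
MRS depends only on g: 0.25/√g = 1/48 ⇒ √g = 0.25/(1/48) = 12 ⇒ g = 144.

g = 144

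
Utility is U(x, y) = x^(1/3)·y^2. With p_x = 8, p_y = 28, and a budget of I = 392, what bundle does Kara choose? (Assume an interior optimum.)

x* = 7, y* = 12

MU_x = 1/3·x^(-2/3)·y^2 and MU_y = 2·x^(1/3)·y.
MRS = MU_x/MU_y = (1/6)·y/x.
Tangency: set MRS = p_x/p_y = 8/28 = 2/7.
So (1/6)·y/x = 2/7, i.e. y = (12/7)·x.
Substitute into the budget 8·x + 28·y = 392: 56·x = 392, so x* = 7.
Then y* = (12/7)·7 = 12.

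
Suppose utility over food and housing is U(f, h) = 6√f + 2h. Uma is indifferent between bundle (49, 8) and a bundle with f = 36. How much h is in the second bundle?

h = 11

U(49, 8) = 58.
Set U(36, h) = 58 and solve.
With f = 36: √36 = 6, so 2h = 58 − 6·6 = 22 and h = 11.
Check: U(36, 11) = 58.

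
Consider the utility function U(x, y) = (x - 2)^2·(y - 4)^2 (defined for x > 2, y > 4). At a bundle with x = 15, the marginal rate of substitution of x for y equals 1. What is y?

MU_x = 2·(x−2)·(y−4)^2, MU_y = 2·(x−2)^2·(y−4).
MRS = (y−4)/(x−2).
Substitute x = 15: MRS = (y − 4)/13. Setting this equal to 1 gives y − 4 = 1·13 = 13, so y = 17.

y = 17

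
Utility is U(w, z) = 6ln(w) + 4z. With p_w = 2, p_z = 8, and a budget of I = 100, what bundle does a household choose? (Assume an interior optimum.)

w* = 6, z* = 11

MU_w = 6/w, MU_z = 4.
MRS = 6/w ÷ 4.
Tangency: set MRS = p_w/p_z = 2/8 = 0.25.
MRS depends only on w: 1.5/w = 0.25 ⇒ w* = 1.5/0.25 = 6.
From the budget, 8·z = 100 − 2·6 = 88, so z* = 11.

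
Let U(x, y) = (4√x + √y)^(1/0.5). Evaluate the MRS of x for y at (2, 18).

For CES with ρ = 0.5, MRS = (4/1)·√(y/x).
At (2, 18): MRS = 12.
So at (2, 18) the consumer would give up 12 units of y for one more unit of x.

MRS = 12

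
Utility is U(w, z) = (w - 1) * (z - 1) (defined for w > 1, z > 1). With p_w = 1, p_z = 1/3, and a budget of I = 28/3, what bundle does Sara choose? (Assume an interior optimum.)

w* = 5, z* = 13

MU_w = (z−1), MU_z = (w−1).
MRS = (z−1)/(w−1).
Tangency: set MRS = p_w/p_z = 1/(1/3) = 3.
So (z − 1)/(w − 1) = 3, i.e. (z − 1) = 3·(w − 1).
Rewrite the budget in excess-of-subsistence terms: 1·(w − 1) + (1/3)·(z − 1) = 28/3 − 1·1 − (1/3)·1 = 8.
Substituting, 2·(w − 1) = 8, so w − 1 = 4 and w* = 5.
Then z − 1 = 3·4 = 12, so z* = 13.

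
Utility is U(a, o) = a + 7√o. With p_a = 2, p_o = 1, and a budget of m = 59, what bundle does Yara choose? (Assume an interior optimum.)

a* = 5, o* = 49

MU_a = 1, MU_o = 7/(2√o).
MRS = 1 ÷ (7/(2√o)).
Tangency: set MRS = p_a/p_o = 2/1 = 2.
MRS depends only on o: (2/7)·√o = 2 ⇒ √o = 2/(2/7) = 7 ⇒ o* = 49.
From the budget, 2·a = 59 − 1·49 = 10, so a* = 5.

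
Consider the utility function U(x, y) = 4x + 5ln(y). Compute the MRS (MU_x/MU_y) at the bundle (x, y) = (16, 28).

MRS = 22.4

MU_x = 4, MU_y = 5/y.
MRS = 4 ÷ (5/y).
At (16, 28): MRS = 22.4.
The indifference curve has slope −22.4 at this bundle.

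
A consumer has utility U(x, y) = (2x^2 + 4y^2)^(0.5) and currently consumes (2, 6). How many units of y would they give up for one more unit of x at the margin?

MRS = 1/6

For CES with ρ = 2, MRS = (2/4)·(y/x)^(-1).
At (2, 6): MRS = 1/6.
So at (2, 6) the consumer would give up 1/6 units of y for one more unit of x.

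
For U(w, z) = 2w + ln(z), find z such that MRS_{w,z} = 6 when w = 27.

z = 3

MU_w = 2, MU_z = 1/z.
MRS = 2 ÷ (1/z).
MRS depends only on z: 2·z = 6 ⇒ z = 6/2 = 3.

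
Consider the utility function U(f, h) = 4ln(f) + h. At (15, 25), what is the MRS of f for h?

MRS = 4/15

MU_f = 4/f, MU_h = 1.
MRS = 4/f ÷ 1.
At (15, 25): MRS = 4/15.
The indifference curve has slope −4/15 at this bundle.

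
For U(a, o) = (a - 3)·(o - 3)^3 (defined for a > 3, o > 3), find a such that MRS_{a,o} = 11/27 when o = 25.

MU_a = (o−3)^3, MU_o = 3·(a−3)·(o−3)^2.
MRS = (1/3)·(o−3)/(a−3).
Substitute o = 25: MRS = (22/3)/(a − 3). Setting this equal to 11/27 gives a − 3 = (22/3)/(11/27) = 18, so a = 21.

a = 21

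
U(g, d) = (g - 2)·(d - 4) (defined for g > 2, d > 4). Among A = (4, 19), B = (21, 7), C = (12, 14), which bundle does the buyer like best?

Bundle C

Evaluate utility at each bundle:
U(A) = 30.
U(B) = 57.
U(C) = 100.
Highest utility is C, so C ≻ B ≻ A.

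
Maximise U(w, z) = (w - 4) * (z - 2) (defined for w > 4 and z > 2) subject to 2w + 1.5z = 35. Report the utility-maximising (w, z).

MU_w = (z−2), MU_z = (w−4).
MRS = (z−2)/(w−4).
Tangency: set MRS = p_w/p_z = 2/1.5 = 4/3.
So (z − 2)/(w − 4) = 4/3, i.e. (z − 2) = (4/3)·(w − 4).
Rewrite the budget in excess-of-subsistence terms: 2·(w − 4) + 1.5·(z − 2) = 35 − 2·4 − 1.5·2 = 24.
Substituting, 4·(w − 4) = 24, so w − 4 = 6 and w* = 10.
Then z − 2 = (4/3)·6 = 8, so z* = 10.

w* = 10, z* = 10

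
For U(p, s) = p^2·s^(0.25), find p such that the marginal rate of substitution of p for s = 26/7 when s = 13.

p = 28

MU_p = 2·p·s^(0.25) and MU_s = 0.25·p^2·s^(-0.75).
MRS = MU_p/MU_s = (8)·s/p.
Substitute s = 13: MRS = 104/p. Setting 104/p = 26/7 gives p = 104/(26/7) = 28.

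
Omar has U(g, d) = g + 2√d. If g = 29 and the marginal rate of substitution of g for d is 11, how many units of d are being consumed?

d = 121

MU_g = 1, MU_d = 2/(2√d).
MRS = 1 ÷ (2/(2√d)).
MRS depends only on d: √d = 11 ⇒ √d = 11 ⇒ d = 121.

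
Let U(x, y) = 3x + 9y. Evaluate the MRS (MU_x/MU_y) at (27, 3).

MU_x = 3, MU_y = 9, so MRS = 3/9 = 1/3 at every bundle.
At (27, 3): MRS = 1/3.
So at (27, 3) the consumer would give up 1/3 units of y for one more unit of x.

MRS = 1/3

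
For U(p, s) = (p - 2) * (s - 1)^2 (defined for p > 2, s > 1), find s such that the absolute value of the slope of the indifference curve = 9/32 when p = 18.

MU_p = (s−1)^2, MU_s = 2·(p−2)·(s−1).
MRS = (1/2)·(s−1)/(p−2).
Substitute p = 18: MRS = (s − 1)/32. Setting this equal to 9/32 gives s − 1 = (9/32)·32 = 9, so s = 10.

s = 10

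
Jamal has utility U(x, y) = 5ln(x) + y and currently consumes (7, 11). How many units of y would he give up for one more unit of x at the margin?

MRS = 5/7

MU_x = 5/x, MU_y = 1.
MRS = 5/x ÷ 1.
At (7, 11): MRS = 5/7.
That is, one extra unit of x is worth 5/7 units of y at the margin.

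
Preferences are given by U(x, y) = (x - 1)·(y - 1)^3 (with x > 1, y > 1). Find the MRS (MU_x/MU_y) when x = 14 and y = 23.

MU_x = (y−1)^3, MU_y = 3·(x−1)·(y−1)^2.
MRS = (1/3)·(y−1)/(x−1).
At (14, 23): MRS = 22/39.
The indifference curve has slope −22/39 at this bundle.

MRS = 22/39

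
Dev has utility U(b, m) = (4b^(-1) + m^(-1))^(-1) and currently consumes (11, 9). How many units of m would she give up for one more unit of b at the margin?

For CES with ρ = -1, MRS = (4/1)·(m/b)^2.
At (11, 9): MRS = 324/121.
So at (11, 9) the consumer would give up 324/121 units of m for one more unit of b.

MRS = 324/121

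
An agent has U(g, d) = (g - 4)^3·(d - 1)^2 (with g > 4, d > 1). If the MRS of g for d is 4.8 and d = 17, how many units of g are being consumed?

g = 9

MU_g = 3·(g−4)^2·(d−1)^2, MU_d = 2·(g−4)^3·(d−1).
MRS = (3/2)·(d−1)/(g−4).
Substitute d = 17: MRS = 24/(g − 4). Setting this equal to 4.8 gives g − 4 = 24/4.8 = 5, so g = 9.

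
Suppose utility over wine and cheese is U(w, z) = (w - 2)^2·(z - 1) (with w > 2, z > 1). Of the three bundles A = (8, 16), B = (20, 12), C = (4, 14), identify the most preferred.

Bundle B

Evaluate utility at each bundle:
U(A) = 540.
U(B) = 3564.
U(C) = 52.
Highest utility is B, so B ≻ A ≻ C.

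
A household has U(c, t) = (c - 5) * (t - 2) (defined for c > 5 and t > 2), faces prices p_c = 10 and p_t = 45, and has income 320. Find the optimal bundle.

MU_c = (t−2), MU_t = (c−5).
MRS = (t−2)/(c−5).
Tangency: set MRS = p_c/p_t = 10/45 = 2/9.
So (t − 2)/(c − 5) = 2/9, i.e. (t − 2) = (2/9)·(c − 5).
Rewrite the budget in excess-of-subsistence terms: 10·(c − 5) + 45·(t − 2) = 320 − 10·5 − 45·2 = 180.
Substituting, 20·(c − 5) = 180, so c − 5 = 9 and c* = 14.
Then t − 2 = (2/9)·9 = 2, so t* = 4.

c* = 14, t* = 4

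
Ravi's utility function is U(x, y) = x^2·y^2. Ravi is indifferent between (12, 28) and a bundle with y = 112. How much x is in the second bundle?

x = 3

U(12, 28) = 112896.
Set U(x, 112) = 112896 and solve.
With y = 112: 112^2 = 12544, so x^2 = 112896/12544 = 9; taking the square root, x = 3.
Check: U(3, 112) = 112896.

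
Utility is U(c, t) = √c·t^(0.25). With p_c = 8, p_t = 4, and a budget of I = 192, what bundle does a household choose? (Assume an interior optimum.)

c* = 16, t* = 16

MU_c = 0.5·c^(-0.5)·t^(0.25) and MU_t = 0.25·√c·t^(-0.75).
MRS = MU_c/MU_t = (2)·t/c.
Tangency: set MRS = p_c/p_t = 8/4 = 2.
So (2)·t/c = 2, i.e. t = c.
Substitute into the budget 8·c + 4·t = 192: 12·c = 192, so c* = 16.
Then t* = 16.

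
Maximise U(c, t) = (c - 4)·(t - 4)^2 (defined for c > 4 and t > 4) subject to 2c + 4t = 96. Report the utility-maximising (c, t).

MU_c = (t−4)^2, MU_t = 2·(c−4)·(t−4).
MRS = (1/2)·(t−4)/(c−4).
Tangency: set MRS = p_c/p_t = 2/4 = 0.5.
So (1/2)·(t − 4)/(c − 4) = 0.5, i.e. (t − 4) = (c − 4).
Rewrite the budget in excess-of-subsistence terms: 2·(c − 4) + 4·(t − 4) = 96 − 2·4 − 4·4 = 72.
Substituting, 6·(c − 4) = 72, so c − 4 = 12 and c* = 16.
Then t − 4 = 12, so t* = 16.

c* = 16, t* = 16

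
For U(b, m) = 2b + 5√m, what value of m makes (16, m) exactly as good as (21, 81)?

U(21, 81) = 87.
Set U(16, m) = 87 and solve.
With b = 16: 5√m = 87 − 2·16 = 55, so √m = 11 and m = 121.
Check: U(16, 121) = 87.

m = 121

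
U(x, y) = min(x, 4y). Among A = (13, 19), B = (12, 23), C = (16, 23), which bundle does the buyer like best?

Bundle C

Evaluate utility at each bundle:
U(A) = 13.
U(B) = 12.
U(C) = 16.
Highest utility is C, so C ≻ A ≻ B.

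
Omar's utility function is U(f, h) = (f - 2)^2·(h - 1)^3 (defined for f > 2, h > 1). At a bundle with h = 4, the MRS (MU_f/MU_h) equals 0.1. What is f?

MU_f = 2·(f−2)·(h−1)^3, MU_h = 3·(f−2)^2·(h−1)^2.
MRS = (2/3)·(h−1)/(f−2).
Substitute h = 4: MRS = 2/(f − 2). Setting this equal to 0.1 gives f − 2 = 2/0.1 = 20, so f = 22.

f = 22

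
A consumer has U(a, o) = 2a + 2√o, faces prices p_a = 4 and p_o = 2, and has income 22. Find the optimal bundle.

MU_a = 2, MU_o = 2/(2√o).
MRS = 2 ÷ (2/(2√o)).
Tangency: set MRS = p_a/p_o = 4/2 = 2.
MRS depends only on o: 2·√o = 2 ⇒ √o = 2/2 = 1 ⇒ o* = 1.
From the budget, 4·a = 22 − 2·1 = 20, so a* = 5.

a* = 5, o* = 1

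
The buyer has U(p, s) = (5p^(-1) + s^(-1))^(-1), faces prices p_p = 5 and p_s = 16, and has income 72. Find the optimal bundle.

For CES with ρ = -1, MRS = (5/1)·(s/p)^2.
Tangency: set MRS = p_p/p_s = 5/16.
So (s/p)^2 = 1/16; taking the square root, s/p = 0.25, i.e. s = 0.25·p.
Substitute into the budget 5·p + 16·s = 72: 9·p = 72, so p* = 8 and s* = 0.25·8 = 2.

p* = 8, s* = 2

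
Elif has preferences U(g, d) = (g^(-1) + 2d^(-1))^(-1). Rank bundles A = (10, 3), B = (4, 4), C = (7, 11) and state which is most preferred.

Evaluate utility at each bundle:
U(A) = 1.304.
U(B) = 1.333.
U(C) = 3.080.
Highest utility is C, so C ≻ B ≻ A.

Bundle C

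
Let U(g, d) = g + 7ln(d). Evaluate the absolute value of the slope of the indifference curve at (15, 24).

MRS = 24/7

MU_g = 1, MU_d = 7/d.
MRS = 1 ÷ (7/d).
At (15, 24): MRS = 24/7.
The indifference curve has slope −24/7 at this bundle.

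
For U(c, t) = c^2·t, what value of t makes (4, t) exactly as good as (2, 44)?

U(2, 44) = 176.
Set U(4, t) = 176 and solve.
With c = 4: 4^2 = 16, so t = 176/16 = 11.
Check: U(4, 11) = 176.

t = 11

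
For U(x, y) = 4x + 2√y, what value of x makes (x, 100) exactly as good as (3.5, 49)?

U(3.5, 49) = 28.
Set U(x, 100) = 28 and solve.
With y = 100: √100 = 10, so 4x = 28 − 2·10 = 8 and x = 2.
Check: U(2, 100) = 28.

x = 2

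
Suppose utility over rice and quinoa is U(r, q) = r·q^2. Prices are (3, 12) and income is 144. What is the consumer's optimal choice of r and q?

r* = 16, q* = 8

MU_r = q^2 and MU_q = 2·r·q.
MRS = MU_r/MU_q = (1/2)·q/r.
Tangency: set MRS = p_r/p_q = 3/12 = 0.25.
So (1/2)·q/r = 0.25, i.e. q = 0.5·r.
Substitute into the budget 3·r + 12·q = 144: 9·r = 144, so r* = 16.
Then q* = 0.5·16 = 8.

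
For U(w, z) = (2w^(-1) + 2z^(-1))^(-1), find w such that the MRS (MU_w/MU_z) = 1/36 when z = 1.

For CES with ρ = -1, MRS = (z/w)^2.
Setting (1/w)^2 = 1/36 gives 1/w = 1/6 and w = 6.

w = 6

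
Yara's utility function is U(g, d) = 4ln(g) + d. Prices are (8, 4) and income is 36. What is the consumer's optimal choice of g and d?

MU_g = 4/g, MU_d = 1.
MRS = 4/g ÷ 1.
Tangency: set MRS = p_g/p_d = 8/4 = 2.
MRS depends only on g: 4/g = 2 ⇒ g* = 4/2 = 2.
From the budget, 4·d = 36 − 8·2 = 20, so d* = 5.

g* = 2, d* = 5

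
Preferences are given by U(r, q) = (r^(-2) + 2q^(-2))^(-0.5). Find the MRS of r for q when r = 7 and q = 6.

For CES with ρ = -2, MRS = (1/2)·(q/r)^3.
At (7, 6): MRS = 108/343.
The indifference curve has slope −108/343 at this bundle.

MRS = 108/343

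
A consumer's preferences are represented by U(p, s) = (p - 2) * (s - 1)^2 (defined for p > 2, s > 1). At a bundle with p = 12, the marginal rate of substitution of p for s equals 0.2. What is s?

MU_p = (s−1)^2, MU_s = 2·(p−2)·(s−1).
MRS = (1/2)·(s−1)/(p−2).
Substitute p = 12: MRS = (s − 1)/20. Setting this equal to 0.2 gives s − 1 = 0.2·20 = 4, so s = 5.

s = 5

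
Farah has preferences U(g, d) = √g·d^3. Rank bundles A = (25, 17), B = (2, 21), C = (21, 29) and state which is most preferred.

Bundle C

Evaluate utility at each bundle:
U(A) = 24565.000.
U(B) = 13097.032.
U(C) = 111764.439.
Highest utility is C, so C ≻ A ≻ B.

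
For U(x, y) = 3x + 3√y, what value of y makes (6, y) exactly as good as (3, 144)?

U(3, 144) = 45.
Set U(6, y) = 45 and solve.
With x = 6: 3√y = 45 − 3·6 = 27, so √y = 9 and y = 81.
Check: U(6, 81) = 45.

y = 81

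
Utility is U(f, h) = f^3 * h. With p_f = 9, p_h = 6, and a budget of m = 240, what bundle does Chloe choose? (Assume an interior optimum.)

f* = 20, h* = 10

MU_f = 3·f^2·h and MU_h = f^3.
MRS = MU_f/MU_h = (3/1)·h/f.
Tangency: set MRS = p_f/p_h = 9/6 = 1.5.
So (3/1)·h/f = 1.5, i.e. h = 0.5·f.
Substitute into the budget 9·f + 6·h = 240: 12·f = 240, so f* = 20.
Then h* = 0.5·20 = 10.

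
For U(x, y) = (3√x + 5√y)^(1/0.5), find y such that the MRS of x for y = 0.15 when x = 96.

y = 6

For CES with ρ = 0.5, MRS = (3/5)·√(y/x).
Setting (3/5)·√(y/96) = 0.15 gives √(y/96) = 0.25, so y/96 = 1/16 and y = 6.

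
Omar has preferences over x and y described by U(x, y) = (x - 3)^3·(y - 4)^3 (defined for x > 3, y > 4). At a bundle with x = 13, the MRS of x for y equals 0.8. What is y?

y = 12

MU_x = 3·(x−3)^2·(y−4)^3, MU_y = 3·(x−3)^3·(y−4)^2.
MRS = (y−4)/(x−3).
Substitute x = 13: MRS = (y − 4)/10. Setting this equal to 0.8 gives y − 4 = 0.8·10 = 8, so y = 12.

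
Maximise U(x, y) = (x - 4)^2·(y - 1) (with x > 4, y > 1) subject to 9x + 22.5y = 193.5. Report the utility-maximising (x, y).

x* = 14, y* = 3

MU_x = 2·(x−4)·(y−1), MU_y = (x−4)^2.
MRS = (2/1)·(y−1)/(x−4).
Tangency: set MRS = p_x/p_y = 9/22.5 = 0.4.
So (2/1)·(y − 1)/(x − 4) = 0.4, i.e. (y − 1) = 0.2·(x − 4).
Rewrite the budget in excess-of-subsistence terms: 9·(x − 4) + 22.5·(y − 1) = 193.5 − 9·4 − 22.5·1 = 135.
Substituting, 13.5·(x − 4) = 135, so x − 4 = 10 and x* = 14.
Then y − 1 = 0.2·10 = 2, so y* = 3.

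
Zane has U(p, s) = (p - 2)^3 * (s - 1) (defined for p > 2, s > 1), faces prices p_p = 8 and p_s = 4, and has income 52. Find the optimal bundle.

p* = 5, s* = 3

MU_p = 3·(p−2)^2·(s−1), MU_s = (p−2)^3.
MRS = (3/1)·(s−1)/(p−2).
Tangency: set MRS = p_p/p_s = 8/4 = 2.
So (3/1)·(s − 1)/(p − 2) = 2, i.e. (s − 1) = (2/3)·(p − 2).
Rewrite the budget in excess-of-subsistence terms: 8·(p − 2) + 4·(s − 1) = 52 − 8·2 − 4·1 = 32.
Substituting, (32/3)·(p − 2) = 32, so p − 2 = 3 and p* = 5.
Then s − 1 = (2/3)·3 = 2, so s* = 3.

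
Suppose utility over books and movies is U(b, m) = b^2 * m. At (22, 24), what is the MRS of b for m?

MRS = 24/11

MU_b = 2·b·m and MU_m = b^2.
MRS = MU_b/MU_m = (2/1)·m/b.
At (22, 24): MRS = 24/11.
The indifference curve has slope −24/11 at this bundle.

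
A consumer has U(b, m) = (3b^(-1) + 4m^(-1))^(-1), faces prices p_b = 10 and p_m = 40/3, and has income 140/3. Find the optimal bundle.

For CES with ρ = -1, MRS = (3/4)·(m/b)^2.
Tangency: set MRS = p_b/p_m = 10/(40/3) = 0.75.
So (m/b)^2 = 1; taking the square root, m/b = 1, i.e. m = b.
Substitute into the budget 10·b + (40/3)·m = 140/3: (70/3)·b = 140/3, so b* = 2 and m* = 2.

b* = 2, m* = 2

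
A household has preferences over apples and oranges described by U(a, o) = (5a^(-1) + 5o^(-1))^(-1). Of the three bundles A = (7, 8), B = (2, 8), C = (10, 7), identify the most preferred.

Evaluate utility at each bundle:
U(A) = 0.747.
U(B) = 0.320.
U(C) = 0.824.
Highest utility is C, so C ≻ A ≻ B.

Bundle C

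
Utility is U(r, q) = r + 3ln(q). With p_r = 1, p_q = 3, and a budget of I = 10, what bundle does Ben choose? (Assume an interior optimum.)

r* = 7, q* = 1

MU_r = 1, MU_q = 3/q.
MRS = 1 ÷ (3/q).
Tangency: set MRS = p_r/p_q = 1/3.
MRS depends only on q: (1/3)·q = 1/3 ⇒ q* = (1/3)/(1/3) = 1.
From the budget, 1·r = 10 − 3·1 = 7, so r* = 7.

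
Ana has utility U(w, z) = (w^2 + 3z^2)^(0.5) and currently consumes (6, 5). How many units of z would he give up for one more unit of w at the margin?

For CES with ρ = 2, MRS = (1/3)·(z/w)^(-1).
At (6, 5): MRS = 0.4.
The indifference curve has slope −0.4 at this bundle.

MRS = 0.4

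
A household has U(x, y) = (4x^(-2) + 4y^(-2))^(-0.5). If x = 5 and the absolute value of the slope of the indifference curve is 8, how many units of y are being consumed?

y = 10

For CES with ρ = -2, MRS = (y/x)^3.
Setting (y/5)^3 = 8 gives y/5 = 2 and y = 10.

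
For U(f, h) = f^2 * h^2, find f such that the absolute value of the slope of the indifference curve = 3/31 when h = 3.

f = 31

MU_f = 2·f·h^2 and MU_h = 2·f^2·h.
MRS = MU_f/MU_h = h/f.
Substitute h = 3: MRS = 3/f. Setting 3/f = 3/31 gives f = 3/(3/31) = 31.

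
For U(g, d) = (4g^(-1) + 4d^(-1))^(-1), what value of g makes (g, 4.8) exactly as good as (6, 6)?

U depends on (g, d) only through S = 4g^(-1) + 4d^(-1), so equal utility means equal S. At (6, 6): S = 4/3.
With d = 4.8: 4·4.8^(-1) = 5/6, so 4g^(-1) = 4/3 − 5/6 = 0.5, i.e. g^(-1) = 0.125.
Hence g = 1/0.125 = 8.
Check: U(8, 4.8) = 0.75.

g = 8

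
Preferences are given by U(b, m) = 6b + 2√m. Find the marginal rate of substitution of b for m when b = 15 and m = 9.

MU_b = 6, MU_m = 2/(2√m).
MRS = 6 ÷ (2/(2√m)).
At (15, 9): MRS = 18.
So at (15, 9) the consumer would give up 18 units of m for one more unit of b.

MRS = 18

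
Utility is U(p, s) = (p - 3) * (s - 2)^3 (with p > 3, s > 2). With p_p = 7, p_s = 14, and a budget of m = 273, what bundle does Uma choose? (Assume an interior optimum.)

p* = 11, s* = 14

MU_p = (s−2)^3, MU_s = 3·(p−3)·(s−2)^2.
MRS = (1/3)·(s−2)/(p−3).
Tangency: set MRS = p_p/p_s = 7/14 = 0.5.
So (1/3)·(s − 2)/(p − 3) = 0.5, i.e. (s − 2) = 1.5·(p − 3).
Rewrite the budget in excess-of-subsistence terms: 7·(p − 3) + 14·(s − 2) = 273 − 7·3 − 14·2 = 224.
Substituting, 28·(p − 3) = 224, so p − 3 = 8 and p* = 11.
Then s − 2 = 1.5·8 = 12, so s* = 14.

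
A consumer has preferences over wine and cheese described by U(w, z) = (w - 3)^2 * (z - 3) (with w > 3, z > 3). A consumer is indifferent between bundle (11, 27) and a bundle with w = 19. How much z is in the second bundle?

z = 9

U(11, 27) = 1536.
Set U(19, z) = 1536 and solve.
With w = 19: (19 − 3)^2 = 256, so (z − 3) = 1536/256 = 6.
So z = 3 + 6 = 9.
Check: U(19, 9) = 1536.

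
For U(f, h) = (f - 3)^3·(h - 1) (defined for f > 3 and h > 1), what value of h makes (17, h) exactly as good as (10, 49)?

U(10, 49) = 16464.
Set U(17, h) = 16464 and solve.
With f = 17: (17 − 3)^3 = 2744, so (h − 1) = 16464/2744 = 6.
So h = 1 + 6 = 7.
Check: U(17, 7) = 16464.

h = 7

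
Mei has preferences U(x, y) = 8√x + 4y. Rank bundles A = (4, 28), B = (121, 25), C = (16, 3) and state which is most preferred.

Evaluate utility at each bundle:
U(A) = 128.000.
U(B) = 188.000.
U(C) = 44.000.
Highest utility is B, so B ≻ A ≻ C.

Bundle B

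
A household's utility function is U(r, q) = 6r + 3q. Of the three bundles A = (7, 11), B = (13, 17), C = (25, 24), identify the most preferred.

Evaluate utility at each bundle:
U(A) = 75.
U(B) = 129.
U(C) = 222.
Highest utility is C, so C ≻ B ≻ A.

Bundle C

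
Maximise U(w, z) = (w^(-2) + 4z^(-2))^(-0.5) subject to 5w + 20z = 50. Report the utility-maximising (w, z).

For CES with ρ = -2, MRS = (1/4)·(z/w)^3.
Tangency: set MRS = p_w/p_z = 5/20 = 0.25.
So (z/w)^3 = 1; taking the cube root, z/w = 1, i.e. z = w.
Substitute into the budget 5·w + 20·z = 50: 25·w = 50, so w* = 2 and z* = 2.

w* = 2, z* = 2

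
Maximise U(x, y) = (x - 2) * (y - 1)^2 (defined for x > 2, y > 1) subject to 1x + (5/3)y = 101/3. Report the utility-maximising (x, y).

MU_x = (y−1)^2, MU_y = 2·(x−2)·(y−1).
MRS = (1/2)·(y−1)/(x−2).
Tangency: set MRS = p_x/p_y = 1/(5/3) = 0.6.
So (1/2)·(y − 1)/(x − 2) = 0.6, i.e. (y − 1) = 1.2·(x − 2).
Rewrite the budget in excess-of-subsistence terms: 1·(x − 2) + (5/3)·(y − 1) = 101/3 − 1·2 − (5/3)·1 = 30.
Substituting, 3·(x − 2) = 30, so x − 2 = 10 and x* = 12.
Then y − 1 = 1.2·10 = 12, so y* = 13.

x* = 12, y* = 13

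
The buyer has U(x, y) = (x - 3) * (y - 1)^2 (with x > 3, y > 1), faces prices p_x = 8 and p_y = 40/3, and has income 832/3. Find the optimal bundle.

MU_x = (y−1)^2, MU_y = 2·(x−3)·(y−1).
MRS = (1/2)·(y−1)/(x−3).
Tangency: set MRS = p_x/p_y = 8/(40/3) = 0.6.
So (1/2)·(y − 1)/(x − 3) = 0.6, i.e. (y − 1) = 1.2·(x − 3).
Rewrite the budget in excess-of-subsistence terms: 8·(x − 3) + (40/3)·(y − 1) = 832/3 − 8·3 − (40/3)·1 = 240.
Substituting, 24·(x − 3) = 240, so x − 3 = 10 and x* = 13.
Then y − 1 = 1.2·10 = 12, so y* = 13.

x* = 13, y* = 13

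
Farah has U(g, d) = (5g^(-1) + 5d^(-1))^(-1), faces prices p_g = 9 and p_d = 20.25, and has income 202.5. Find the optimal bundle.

For CES with ρ = -1, MRS = (d/g)^2.
Tangency: set MRS = p_g/p_d = 9/20.25 = 4/9.
So (d/g)^2 = 4/9; taking the square root, d/g = 2/3, i.e. d = (2/3)·g.
Substitute into the budget 9·g + 20.25·d = 202.5: 22.5·g = 202.5, so g* = 9 and d* = (2/3)·9 = 6.

g* = 9, d* = 6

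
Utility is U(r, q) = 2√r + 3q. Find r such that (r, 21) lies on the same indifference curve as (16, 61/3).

r = 9

U(16, 61/3) = 69.
Set U(r, 21) = 69 and solve.
With q = 21: 2√r = 69 − 3·21 = 6, so √r = 3 and r = 9.
Check: U(9, 21) = 69.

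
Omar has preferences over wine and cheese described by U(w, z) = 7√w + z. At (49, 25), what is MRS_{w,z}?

MU_w = 7/(2√w), MU_z = 1.
MRS = 7/(2√w) ÷ 1.
At (49, 25): MRS = 0.5.
So at (49, 25) the consumer would give up 0.5 units of z for one more unit of w.

MRS = 0.5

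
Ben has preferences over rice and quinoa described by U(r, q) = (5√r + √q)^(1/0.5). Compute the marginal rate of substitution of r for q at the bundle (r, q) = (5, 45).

MRS = 15

For CES with ρ = 0.5, MRS = (5/1)·√(q/r).
At (5, 45): MRS = 15.
The indifference curve has slope −15 at this bundle.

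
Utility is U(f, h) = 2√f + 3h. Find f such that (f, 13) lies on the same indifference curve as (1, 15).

f = 16

U(1, 15) = 47.
Set U(f, 13) = 47 and solve.
With h = 13: 2√f = 47 − 3·13 = 8, so √f = 4 and f = 16.
Check: U(16, 13) = 47.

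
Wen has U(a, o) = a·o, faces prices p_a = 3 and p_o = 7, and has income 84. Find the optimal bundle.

MU_a = o and MU_o = a.
MRS = MU_a/MU_o = o/a.
Tangency: set MRS = p_a/p_o = 3/7.
So o/a = 3/7, i.e. o = (3/7)·a.
Substitute into the budget 3·a + 7·o = 84: 6·a = 84, so a* = 14.
Then o* = (3/7)·14 = 6.

a* = 14, o* = 6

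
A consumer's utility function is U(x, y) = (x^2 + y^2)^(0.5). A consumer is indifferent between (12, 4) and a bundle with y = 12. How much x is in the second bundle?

x = 4

U depends on (x, y) only through S = x^2 + y^2, so equal utility means equal S. At (12, 4): S = 160.
With y = 12: 12^2 = 144, so x^2 = 160 − 144 = 16.
Hence x = √16 = 4.
Check: U(4, 12) = 12.6491.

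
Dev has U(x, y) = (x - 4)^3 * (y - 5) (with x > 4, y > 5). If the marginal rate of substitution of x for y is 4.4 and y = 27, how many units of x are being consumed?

MU_x = 3·(x−4)^2·(y−5), MU_y = (x−4)^3.
MRS = (3/1)·(y−5)/(x−4).
Substitute y = 27: MRS = 66/(x − 4). Setting this equal to 4.4 gives x − 4 = 66/4.4 = 15, so x = 19.

x = 19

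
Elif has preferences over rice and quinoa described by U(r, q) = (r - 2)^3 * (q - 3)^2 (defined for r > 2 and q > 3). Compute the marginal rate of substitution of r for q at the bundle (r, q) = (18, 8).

MRS = 15/32

MU_r = 3·(r−2)^2·(q−3)^2, MU_q = 2·(r−2)^3·(q−3).
MRS = (3/2)·(q−3)/(r−2).
At (18, 8): MRS = 15/32.
That is, one extra unit of r is worth 15/32 units of q at the margin.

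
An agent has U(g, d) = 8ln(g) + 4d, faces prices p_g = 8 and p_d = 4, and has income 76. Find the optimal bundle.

g* = 1, d* = 17

MU_g = 8/g, MU_d = 4.
MRS = 8/g ÷ 4.
Tangency: set MRS = p_g/p_d = 8/4 = 2.
MRS depends only on g: 2/g = 2 ⇒ g* = 2/2 = 1.
From the budget, 4·d = 76 − 8·1 = 68, so d* = 17.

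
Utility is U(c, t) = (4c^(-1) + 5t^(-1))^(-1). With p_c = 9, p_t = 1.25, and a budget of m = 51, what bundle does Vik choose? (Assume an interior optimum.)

c* = 4, t* = 12

For CES with ρ = -1, MRS = (4/5)·(t/c)^2.
Tangency: set MRS = p_c/p_t = 9/1.25 = 7.2.
So (t/c)^2 = 9; taking the square root, t/c = 3, i.e. t = 3·c.
Substitute into the budget 9·c + 1.25·t = 51: 12.75·c = 51, so c* = 4 and t* = 3·4 = 12.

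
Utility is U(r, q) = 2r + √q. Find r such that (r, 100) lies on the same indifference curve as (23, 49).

U(23, 49) = 53.
Set U(r, 100) = 53 and solve.
With q = 100: √100 = 10, so 2r = 53 − 10 = 43 and r = 21.5.
Check: U(21.5, 100) = 53.

r = 21.5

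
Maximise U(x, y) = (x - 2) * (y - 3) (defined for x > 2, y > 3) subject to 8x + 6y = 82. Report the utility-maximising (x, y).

x* = 5, y* = 7

MU_x = (y−3), MU_y = (x−2).
MRS = (y−3)/(x−2).
Tangency: set MRS = p_x/p_y = 8/6 = 4/3.
So (y − 3)/(x − 2) = 4/3, i.e. (y − 3) = (4/3)·(x − 2).
Rewrite the budget in excess-of-subsistence terms: 8·(x − 2) + 6·(y − 3) = 82 − 8·2 − 6·3 = 48.
Substituting, 16·(x − 2) = 48, so x − 2 = 3 and x* = 5.
Then y − 3 = (4/3)·3 = 4, so y* = 7.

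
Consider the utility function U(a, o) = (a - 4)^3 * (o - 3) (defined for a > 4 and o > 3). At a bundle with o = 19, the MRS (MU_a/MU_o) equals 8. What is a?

a = 10

MU_a = 3·(a−4)^2·(o−3), MU_o = (a−4)^3.
MRS = (3/1)·(o−3)/(a−4).
Substitute o = 19: MRS = 48/(a − 4). Setting this equal to 8 gives a − 4 = 48/8 = 6, so a = 10.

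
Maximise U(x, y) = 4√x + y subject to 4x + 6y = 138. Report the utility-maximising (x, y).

MU_x = 4/(2√x), MU_y = 1.
MRS = 4/(2√x) ÷ 1.
Tangency: set MRS = p_x/p_y = 4/6 = 2/3.
MRS depends only on x: 2/√x = 2/3 ⇒ √x = 2/(2/3) = 3 ⇒ x* = 9.
From the budget, 6·y = 138 − 4·9 = 102, so y* = 17.

x* = 9, y* = 17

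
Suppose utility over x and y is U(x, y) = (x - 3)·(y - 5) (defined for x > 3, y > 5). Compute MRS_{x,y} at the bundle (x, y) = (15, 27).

MU_x = (y−5), MU_y = (x−3).
MRS = (y−5)/(x−3).
At (15, 27): MRS = 11/6.
The indifference curve has slope −11/6 at this bundle.

MRS = 11/6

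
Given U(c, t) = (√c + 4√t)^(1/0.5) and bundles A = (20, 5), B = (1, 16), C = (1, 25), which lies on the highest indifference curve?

Evaluate utility at each bundle:
U(A) = 180.000.
U(B) = 289.000.
U(C) = 441.000.
Highest utility is C, so C ≻ B ≻ A.

Bundle C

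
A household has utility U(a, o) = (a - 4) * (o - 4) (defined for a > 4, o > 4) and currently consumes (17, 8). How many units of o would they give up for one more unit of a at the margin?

MU_a = (o−4), MU_o = (a−4).
MRS = (o−4)/(a−4).
At (17, 8): MRS = 4/13.
That is, one extra unit of a is worth 4/13 units of o at the margin.

MRS = 4/13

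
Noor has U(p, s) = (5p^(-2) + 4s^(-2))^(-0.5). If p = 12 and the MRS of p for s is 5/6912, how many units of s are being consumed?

s = 1

For CES with ρ = -2, MRS = (5/4)·(s/p)^3.
Setting (5/4)·(s/12)^3 = 5/6912 gives (s/12)^3 = 1/1728, so s/12 = 1/12 and s = 1.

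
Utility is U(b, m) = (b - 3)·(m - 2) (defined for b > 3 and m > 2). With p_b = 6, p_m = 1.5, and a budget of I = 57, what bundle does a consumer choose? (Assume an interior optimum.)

b* = 6, m* = 14

MU_b = (m−2), MU_m = (b−3).
MRS = (m−2)/(b−3).
Tangency: set MRS = p_b/p_m = 6/1.5 = 4.
So (m − 2)/(b − 3) = 4, i.e. (m − 2) = 4·(b − 3).
Rewrite the budget in excess-of-subsistence terms: 6·(b − 3) + 1.5·(m − 2) = 57 − 6·3 − 1.5·2 = 36.
Substituting, 12·(b − 3) = 36, so b − 3 = 3 and b* = 6.
Then m − 2 = 4·3 = 12, so m* = 14.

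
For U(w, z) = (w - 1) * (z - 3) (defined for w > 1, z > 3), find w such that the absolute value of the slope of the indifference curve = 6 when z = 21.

w = 4

MU_w = (z−3), MU_z = (w−1).
MRS = (z−3)/(w−1).
Substitute z = 21: MRS = 18/(w − 1). Setting this equal to 6 gives w − 1 = 18/6 = 3, so w = 4.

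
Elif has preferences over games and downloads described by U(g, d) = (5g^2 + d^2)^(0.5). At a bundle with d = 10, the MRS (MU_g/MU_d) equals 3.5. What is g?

g = 7

For CES with ρ = 2, MRS = (5/1)·(d/g)^(-1).
Setting (5/1)·(10/g)^(-1) = 3.5 gives (10/g)^(-1) = 0.7, so 10/g = 10/7 and g = 7.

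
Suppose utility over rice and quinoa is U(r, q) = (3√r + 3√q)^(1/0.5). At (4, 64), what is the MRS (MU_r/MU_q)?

For CES with ρ = 0.5, MRS = √(q/r).
At (4, 64): MRS = 4.
So at (4, 64) the consumer would give up 4 units of q for one more unit of r.

MRS = 4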